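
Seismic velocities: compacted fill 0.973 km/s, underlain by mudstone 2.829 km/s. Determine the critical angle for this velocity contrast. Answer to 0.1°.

Critical incidence: sin θ_c = V₁/V₂ = 0.973/2.829 = 0.3439.
θ_c = arcsin 0.3439 = 20.12°.

20.1°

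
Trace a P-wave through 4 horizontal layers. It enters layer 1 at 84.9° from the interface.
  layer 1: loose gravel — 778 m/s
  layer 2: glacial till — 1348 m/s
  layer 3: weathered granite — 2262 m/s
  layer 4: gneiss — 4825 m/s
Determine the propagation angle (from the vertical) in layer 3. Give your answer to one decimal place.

15.0°

From the normal: θ₁ = 90° − 84.9° = 5.1°.
Snell's law across each interface conserves sin θ / V, so sin θ_3 = V_3·sin θ₁/V₁.
sin θ_3 = 2262 × sin 5.1° / 778 = 0.2585.
θ_3 = arcsin 0.2585 = 14.98°.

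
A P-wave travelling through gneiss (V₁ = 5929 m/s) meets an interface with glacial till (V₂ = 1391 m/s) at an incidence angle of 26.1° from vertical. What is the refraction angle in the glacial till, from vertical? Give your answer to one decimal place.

sin θ₁/V₁ = sin θ₂/V₂ ⇒ sin θ₂ = 1391·sin 26.1°/5929 = 1391·0.4399/5929 = 0.1032.
θ₂ = sin⁻¹(0.1032) = 5.92° (from vertical).

5.9°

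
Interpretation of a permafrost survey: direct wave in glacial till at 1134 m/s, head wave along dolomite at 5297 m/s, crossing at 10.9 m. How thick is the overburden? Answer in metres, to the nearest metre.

x_cross = 2h·√((V₂+V₁)/(V₂−V₁)) → h = x_cross / (2·√((V₂+V₁)/(V₂−V₁))).
√((V₂+V₁)/(V₂−V₁)) = √((5297+1134)/(5297−1134)) = 1.2429.
h = 10.9 / (2·1.2429) = 4.38 m.

4 m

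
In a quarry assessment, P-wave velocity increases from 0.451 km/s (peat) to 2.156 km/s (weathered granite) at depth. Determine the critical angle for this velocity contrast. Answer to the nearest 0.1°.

Critical incidence: sin θ_c = V₁/V₂ = 0.451/2.156 = 0.2092.
θ_c = arcsin 0.2092 = 12.07°.

12.1°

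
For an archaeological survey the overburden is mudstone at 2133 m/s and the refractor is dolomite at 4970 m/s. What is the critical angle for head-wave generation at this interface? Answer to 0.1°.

25.4°

At critical incidence the refracted ray runs along the interface (θ₂ = 90°), so sin θ_c = V₁/V₂.
θ_c = arcsin(2133/4970) = arcsin 0.4292 = 25.42°.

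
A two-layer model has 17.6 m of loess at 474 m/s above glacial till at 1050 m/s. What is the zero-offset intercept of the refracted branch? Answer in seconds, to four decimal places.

θ_c = arcsin(V₁/V₂) = arcsin(474/1050) = 26.84°; cos θ_c = 0.8923.
tᵢ = 2h·cos θ_c / V₁ = 2·17.6·0.8923 / 474 = 0.06626 s.

0.0663 s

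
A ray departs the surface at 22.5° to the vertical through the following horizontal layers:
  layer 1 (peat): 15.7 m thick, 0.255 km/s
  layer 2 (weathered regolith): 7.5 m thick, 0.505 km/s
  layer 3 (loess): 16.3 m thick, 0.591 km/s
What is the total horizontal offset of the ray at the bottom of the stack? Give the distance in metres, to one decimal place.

46.5 m

Apply Snell's law at each interface; in layer i the horizontal offset is hᵢ·tan θᵢ.
Layer 1: θ = 22.50°; offset = 15.7·tan 22.50° = 6.503 m.
Layer 2: sin θ = 0.505·sin 22.5°/0.255 = 0.7579, θ = 49.28°; offset = 7.5·tan 49.28° = 8.712 m.
Layer 3: sin θ = 0.591·sin 22.5°/0.255 = 0.8869, θ = 62.49°; offset = 16.3·tan 62.49° = 31.298 m.
Σ offsets = 46.513 m.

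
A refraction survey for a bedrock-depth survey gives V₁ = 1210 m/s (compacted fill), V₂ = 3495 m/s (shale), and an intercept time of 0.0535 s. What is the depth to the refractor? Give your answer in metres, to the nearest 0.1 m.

34.5 m

h = tᵢ·V₁·V₂ / (2·√(V₂²−V₁²)).
√(V₂²−V₁²) = √(3495² − 1210²) = 3278.9 m/s.
h = 0.0535 s × 1210 × 3495 / (2 × 3278.9) = 34.50 m.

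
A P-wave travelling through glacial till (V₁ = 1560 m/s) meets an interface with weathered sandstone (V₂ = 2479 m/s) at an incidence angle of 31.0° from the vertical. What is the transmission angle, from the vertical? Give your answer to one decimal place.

54.9°

sin θ₁/V₁ = sin θ₂/V₂ ⇒ sin θ₂ = 2479·sin 31.0°/1560 = 2479·0.5150/1560 = 0.8184.
θ₂ = sin⁻¹(0.8184) = 54.93° (from vertical).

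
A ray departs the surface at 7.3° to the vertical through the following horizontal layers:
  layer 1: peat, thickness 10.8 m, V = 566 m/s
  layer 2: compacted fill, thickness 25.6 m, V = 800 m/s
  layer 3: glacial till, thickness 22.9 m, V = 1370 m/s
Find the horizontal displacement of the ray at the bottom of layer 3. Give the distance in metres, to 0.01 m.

13.46 m

p = sin θ₁/V₁ = sin 7.3°/566 = 2.2450e-04 s/m is conserved through the stack.
Layer 1: θ = 7.30°; offset = 10.8·tan 7.30° = 1.3835 m.
Layer 2: sin θ = p·800 = 0.1796 → θ = 10.35°; offset = 25.6·tan 10.35° = 4.6737 m.
Layer 3: sin θ = p·1370 = 0.3076 → θ = 17.91°; offset = 22.9·tan 17.91° = 7.4019 m.
Summing the layer offsets gives 13.4591 m.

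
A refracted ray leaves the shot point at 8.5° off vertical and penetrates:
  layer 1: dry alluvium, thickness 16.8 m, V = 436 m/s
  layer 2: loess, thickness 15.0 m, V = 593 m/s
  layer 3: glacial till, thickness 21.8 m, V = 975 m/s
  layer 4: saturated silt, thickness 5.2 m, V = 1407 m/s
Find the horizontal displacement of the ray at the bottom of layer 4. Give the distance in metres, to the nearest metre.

16 m

Apply Snell's law at each interface; in layer i the horizontal offset is hᵢ·tan θᵢ.
Layer 1: θ = 8.50°; offset = 16.8·tan 8.50° = 2.511 m.
Layer 2: sin θ = 593·sin 8.5°/436 = 0.2010, θ = 11.60°; offset = 15.0·tan 11.60° = 3.078 m.
Layer 3: sin θ = 975·sin 8.5°/436 = 0.3305, θ = 19.30°; offset = 21.8·tan 19.30° = 7.635 m.
Layer 4: sin θ = 1407·sin 8.5°/436 = 0.4770, θ = 28.49°; offset = 5.2·tan 28.49° = 2.822 m.
Summing the layer offsets gives 16.046 m.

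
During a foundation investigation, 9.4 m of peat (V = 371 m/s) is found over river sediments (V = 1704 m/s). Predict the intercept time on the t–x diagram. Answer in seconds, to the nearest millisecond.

0.049 s

θ_c = arcsin(V₁/V₂) = arcsin(371/1704) = 12.58°; cos θ_c = 0.9760.
tᵢ = 2h·cos θ_c / V₁ = 2·9.4·0.9760 / 371 = 0.04946 s.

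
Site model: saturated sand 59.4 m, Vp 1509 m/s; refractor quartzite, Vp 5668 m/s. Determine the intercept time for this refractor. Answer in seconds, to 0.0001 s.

tᵢ = 2h·√(V₂²−V₁²)/(V₁V₂).
√(V₂²−V₁²) = √(5668²−1509²) = 5463.4 m/s.
tᵢ = 2·59.4·5463.4/(1509·5668) = 0.07589 s.

0.0759 s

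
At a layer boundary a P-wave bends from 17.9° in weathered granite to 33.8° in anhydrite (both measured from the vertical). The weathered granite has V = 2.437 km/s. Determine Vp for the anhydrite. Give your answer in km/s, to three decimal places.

sin 17.9° = 0.3074; sin 33.8° = 0.5563.
V₂ = V₁·(sin θ₂/sin θ₁) = 2.437·(0.5563/0.3074) = 4.411 km/s.

4.411 km/s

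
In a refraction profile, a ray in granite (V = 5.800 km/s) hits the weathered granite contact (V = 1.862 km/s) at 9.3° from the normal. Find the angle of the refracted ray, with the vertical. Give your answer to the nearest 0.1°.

3.0°

Snell's law: sin θ₂ = (V₂/V₁)·sin θ₁ = (1.862/5.800)·sin 9.3° = 0.0519.
θ₂ = arcsin 0.0519 = 2.97° from the normal.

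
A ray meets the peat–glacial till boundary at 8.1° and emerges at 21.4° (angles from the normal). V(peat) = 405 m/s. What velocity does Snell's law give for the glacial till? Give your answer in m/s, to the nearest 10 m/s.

Snell's law: sin 8.1°/V₁ = sin 21.4°/V₂.
V₂ = V₁·sin 21.4°/sin 8.1° = 405 × 2.5896 = 1048.78 m/s.

1050 m/s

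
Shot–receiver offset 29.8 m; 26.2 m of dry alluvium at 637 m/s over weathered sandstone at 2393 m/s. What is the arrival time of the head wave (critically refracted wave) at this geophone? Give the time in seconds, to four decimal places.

0.0917 s

θ_c = arcsin(V₁/V₂) = arcsin(637/2393) = 15.44°, cos θ_c = 0.9639.
Intercept time tᵢ = 2h cos θ_c / V₁ = 2·26.2·0.9639/637 = 0.07929 s.
t = x/V₂ + tᵢ = 29.8/2393 + 0.07929 = 0.09175 s.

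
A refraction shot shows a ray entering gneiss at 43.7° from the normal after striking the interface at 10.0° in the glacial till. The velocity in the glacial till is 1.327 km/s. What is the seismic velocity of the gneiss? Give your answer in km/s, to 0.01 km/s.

5.28 km/s

Snell's law: sin 10.0°/V₁ = sin 43.7°/V₂.
V₂ = V₁·sin 43.7°/sin 10.0° = 1.327 × 3.9786 = 5.28 km/s.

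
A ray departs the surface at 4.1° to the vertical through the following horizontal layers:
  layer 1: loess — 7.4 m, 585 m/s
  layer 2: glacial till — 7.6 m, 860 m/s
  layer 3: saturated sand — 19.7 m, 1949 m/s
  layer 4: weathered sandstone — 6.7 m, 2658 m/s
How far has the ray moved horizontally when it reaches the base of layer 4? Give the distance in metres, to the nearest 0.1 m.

p = sin θ₁/V₁ = sin 4.1°/585 = 1.2222e-04 s/m is conserved through the stack.
Layer 1: θ = 4.10°; offset = 7.4·tan 4.10° = 0.530 m.
Layer 2: sin θ = p·860 = 0.1051 → θ = 6.03°; offset = 7.6·tan 6.03° = 0.803 m.
Layer 3: sin θ = p·1949 = 0.2382 → θ = 13.78°; offset = 19.7·tan 13.78° = 4.832 m.
Layer 4: sin θ = p·2658 = 0.3249 → θ = 18.96°; offset = 6.7·tan 18.96° = 2.301 m.
Total horizontal offset = 8.467 m.

8.5 m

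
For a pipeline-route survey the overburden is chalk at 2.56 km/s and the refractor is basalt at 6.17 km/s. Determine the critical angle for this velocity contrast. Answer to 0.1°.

24.5°

Critical incidence: sin θ_c = V₁/V₂ = 2.56/6.17 = 0.4149.
θ_c = arcsin 0.4149 = 24.51°.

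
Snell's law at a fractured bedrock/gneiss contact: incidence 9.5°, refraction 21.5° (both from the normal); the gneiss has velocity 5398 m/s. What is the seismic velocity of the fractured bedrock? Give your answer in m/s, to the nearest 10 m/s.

2430 m/s

Snell's law: sin 9.5°/V₁ = sin 21.5°/V₂.
V₁ = V₂·sin 9.5°/sin 21.5° = 5398 × 0.4503 = 2430.90 m/s.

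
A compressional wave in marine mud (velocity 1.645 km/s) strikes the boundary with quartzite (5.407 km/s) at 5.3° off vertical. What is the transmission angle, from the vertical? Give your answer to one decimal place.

Snell's law: sin θ₂ = (V₂/V₁)·sin θ₁ = (5.407/1.645)·sin 5.3° = 0.3036.
θ₂ = arcsin 0.3036 = 17.67° from the normal.

17.7°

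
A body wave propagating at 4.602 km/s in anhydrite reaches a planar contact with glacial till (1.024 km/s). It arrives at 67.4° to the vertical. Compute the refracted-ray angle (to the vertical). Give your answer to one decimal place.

11.9°

sin θ₁/V₁ = sin θ₂/V₂ ⇒ sin θ₂ = 1.024·sin 67.4°/4.602 = 1.024·0.9232/4.602 = 0.2054.
θ₂ = sin⁻¹(0.2054) = 11.85° (from vertical).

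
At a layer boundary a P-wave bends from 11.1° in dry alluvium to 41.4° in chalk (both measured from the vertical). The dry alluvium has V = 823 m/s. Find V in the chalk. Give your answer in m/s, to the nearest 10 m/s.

sin 11.1° = 0.1925; sin 41.4° = 0.6613.
V₂ = V₁·(sin θ₂/sin θ₁) = 823·(0.6613/0.1925) = 2827.00 m/s.

2830 m/s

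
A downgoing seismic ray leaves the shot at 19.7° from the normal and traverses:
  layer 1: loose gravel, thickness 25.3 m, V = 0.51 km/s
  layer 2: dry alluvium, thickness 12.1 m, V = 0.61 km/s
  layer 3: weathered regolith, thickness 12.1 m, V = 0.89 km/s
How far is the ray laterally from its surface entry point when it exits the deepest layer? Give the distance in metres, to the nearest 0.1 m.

Ray parameter p = sin 19.7° / 0.51 km/s = 6.6097e-01 s/km.
Layer 1: θ = 19.70°; offset = 25.3·tan 19.70° = 9.059 m.
Layer 2: sin θ = p·0.61 = 0.4032 → θ = 23.78°; offset = 12.1·tan 23.78° = 5.331 m.
Layer 3: sin θ = p·0.89 = 0.5883 → θ = 36.03°; offset = 12.1·tan 36.03° = 8.802 m.
Σ offsets = 23.192 m.

23.2 m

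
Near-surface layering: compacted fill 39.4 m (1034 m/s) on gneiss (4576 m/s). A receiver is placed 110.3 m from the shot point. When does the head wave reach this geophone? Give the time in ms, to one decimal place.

θ_c = arcsin(V₁/V₂) = arcsin(1034/4576) = 13.06°, cos θ_c = 0.9741.
Intercept time tᵢ = 2h cos θ_c / V₁ = 2·39.4·0.9741/1034 = 0.07424 s.
t = x/V₂ + tᵢ = 110.3/4576 + 0.07424 = 0.09834 s.

98.3 ms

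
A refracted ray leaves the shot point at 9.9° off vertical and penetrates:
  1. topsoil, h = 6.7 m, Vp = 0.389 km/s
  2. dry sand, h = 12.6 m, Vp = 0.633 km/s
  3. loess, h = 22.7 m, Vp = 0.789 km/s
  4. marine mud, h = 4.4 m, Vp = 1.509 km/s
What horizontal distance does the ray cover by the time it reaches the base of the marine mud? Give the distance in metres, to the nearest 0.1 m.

17.2 m

p = sin θ₁/V₁ = sin 9.9°/0.389 = 4.4198e-01 s/km is conserved through the stack.
Layer 1: θ = 9.90°; offset = 6.7·tan 9.90° = 1.169 m.
Layer 2: sin θ = p·0.633 = 0.2798 → θ = 16.25°; offset = 12.6·tan 16.25° = 3.672 m.
Layer 3: sin θ = p·0.789 = 0.3487 → θ = 20.41°; offset = 22.7·tan 20.41° = 8.446 m.
Layer 4: sin θ = p·1.509 = 0.6669 → θ = 41.83°; offset = 4.4·tan 41.83° = 3.938 m.
Total horizontal offset = 17.226 m.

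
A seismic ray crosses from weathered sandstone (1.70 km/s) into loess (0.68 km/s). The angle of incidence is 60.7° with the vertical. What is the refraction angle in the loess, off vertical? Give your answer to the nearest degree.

sin θ₁/V₁ = sin θ₂/V₂ ⇒ sin θ₂ = 0.68·sin 60.7°/1.70 = 0.68·0.8721/1.70 = 0.3488.
θ₂ = arcsin 0.3488 = 20.42° from the normal.

20°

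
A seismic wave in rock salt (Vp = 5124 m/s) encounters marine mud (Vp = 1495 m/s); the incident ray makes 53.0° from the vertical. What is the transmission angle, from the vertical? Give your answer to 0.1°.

13.5°

Snell's law: sin θ₂ = (V₂/V₁)·sin θ₁ = (1495/5124)·sin 53.0° = 0.2330.
θ₂ = arcsin 0.2330 = 13.47° from the normal.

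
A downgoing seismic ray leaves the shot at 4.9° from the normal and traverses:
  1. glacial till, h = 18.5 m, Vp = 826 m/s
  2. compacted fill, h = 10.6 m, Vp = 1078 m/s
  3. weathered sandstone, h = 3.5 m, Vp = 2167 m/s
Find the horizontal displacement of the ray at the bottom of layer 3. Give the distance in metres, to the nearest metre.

Ray parameter p = sin 4.9° / 826 m/s = 1.0341e-04 s/m.
Layer 1: θ = 4.90°; offset = 18.5·tan 4.90° = 1.586 m.
Layer 2: sin θ = p·1078 = 0.1115 → θ = 6.40°; offset = 10.6·tan 6.40° = 1.189 m.
Layer 3: sin θ = p·2167 = 0.2241 → θ = 12.95°; offset = 3.5·tan 12.95° = 0.805 m.
Summing the layer offsets gives 3.580 m.

4 m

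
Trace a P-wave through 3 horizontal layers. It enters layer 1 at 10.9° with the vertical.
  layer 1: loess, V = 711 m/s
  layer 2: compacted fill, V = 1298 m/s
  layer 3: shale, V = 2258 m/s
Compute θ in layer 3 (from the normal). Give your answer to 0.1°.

Ray parameter p = sin 10.9° / 711 = 2.6596e-04 s/m.
sin θ_3 = p·V_3 = 2.6596e-04 × 2258 = 0.6005.
θ_3 = arcsin 0.6005 = 36.91°.

36.9°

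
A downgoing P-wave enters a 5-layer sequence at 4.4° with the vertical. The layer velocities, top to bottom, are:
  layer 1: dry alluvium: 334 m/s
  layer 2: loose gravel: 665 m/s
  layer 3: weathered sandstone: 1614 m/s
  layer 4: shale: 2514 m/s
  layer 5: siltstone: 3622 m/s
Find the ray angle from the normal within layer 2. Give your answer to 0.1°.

8.8°

Ray parameter p = sin 4.4° / 334 = 2.2970e-04 s/m.
sin θ_2 = p·V_2 = 2.2970e-04 × 665 = 0.1527.
θ_2 = 8.79° from the vertical.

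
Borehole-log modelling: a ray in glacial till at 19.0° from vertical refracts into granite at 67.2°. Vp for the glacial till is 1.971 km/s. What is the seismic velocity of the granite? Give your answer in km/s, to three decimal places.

5.581 km/s

sin 19.0° = 0.3256; sin 67.2° = 0.9219.
V₂ = V₁·(sin θ₂/sin θ₁) = 1.971·(0.9219/0.3256) = 5.581 km/s.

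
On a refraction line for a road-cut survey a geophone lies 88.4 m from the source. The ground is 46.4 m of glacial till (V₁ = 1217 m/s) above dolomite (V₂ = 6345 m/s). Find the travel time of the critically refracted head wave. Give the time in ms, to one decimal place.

t = x/V₂ + 2h·√(V₂²−V₁²)/(V₁V₂).
√(V₂²−V₁²) = √(6345²−1217²) = 6227.2 m/s; delay term = 2·46.4·6227.2/(1217·6345) = 0.07484 s.
t = 88.4/6345 + 0.07484 = 0.08877 s.

88.8 ms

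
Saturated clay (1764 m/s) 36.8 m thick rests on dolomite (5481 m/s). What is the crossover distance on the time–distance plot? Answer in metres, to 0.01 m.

102.75 m

θ_c = arcsin(1764/5481) = 18.77°, so cos θ_c = 0.9468 and tᵢ = 2h cos θ_c/V₁ = 0.0395 s.
At crossover x/V₁ = x/V₂ + tᵢ ⇒ x = tᵢ/(1/V₁ − 1/V₂) = 0.03950/(5.6689e-04 − 1.8245e-04) = 102.75 m.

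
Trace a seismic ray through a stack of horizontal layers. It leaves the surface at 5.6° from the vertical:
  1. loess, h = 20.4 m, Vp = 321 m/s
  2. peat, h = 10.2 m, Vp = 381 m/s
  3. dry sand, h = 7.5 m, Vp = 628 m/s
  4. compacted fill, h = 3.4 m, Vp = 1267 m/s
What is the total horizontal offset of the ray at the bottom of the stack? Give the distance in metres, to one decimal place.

6.1 m

Apply Snell's law at each interface; in layer i the horizontal offset is hᵢ·tan θᵢ.
Layer 1: θ = 5.60°; offset = 20.4·tan 5.60° = 2.000 m.
Layer 2: sin θ = 381·sin 5.6°/321 = 0.1158, θ = 6.65°; offset = 10.2·tan 6.65° = 1.189 m.
Layer 3: sin θ = 628·sin 5.6°/321 = 0.1909, θ = 11.01°; offset = 7.5·tan 11.01° = 1.459 m.
Layer 4: sin θ = 1267·sin 5.6°/321 = 0.3852, θ = 22.65°; offset = 3.4·tan 22.65° = 1.419 m.
Summing the layer offsets gives 6.067 m.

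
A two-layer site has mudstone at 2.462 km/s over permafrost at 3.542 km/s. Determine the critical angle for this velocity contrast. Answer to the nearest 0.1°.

44.0°

Critical incidence: sin θ_c = V₁/V₂ = 2.462/3.542 = 0.6951.
θ_c = arcsin 0.6951 = 44.03°.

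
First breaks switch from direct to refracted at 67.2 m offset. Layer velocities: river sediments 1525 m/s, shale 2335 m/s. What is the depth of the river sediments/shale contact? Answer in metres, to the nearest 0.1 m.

15.4 m

h = (x_cross/2)·√((V₂−V₁)/(V₂+V₁)).
(V₂−V₁)/(V₂+V₁) = (2335−1525)/(2335+1525) = 0.2098; √ = 0.4581.
h = (67.2/2)·0.4581 = 15.39 m.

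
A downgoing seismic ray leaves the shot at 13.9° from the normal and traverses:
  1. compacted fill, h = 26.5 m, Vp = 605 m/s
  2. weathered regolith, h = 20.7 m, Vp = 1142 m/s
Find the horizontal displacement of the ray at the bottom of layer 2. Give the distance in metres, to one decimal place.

Apply Snell's law at each interface; in layer i the horizontal offset is hᵢ·tan θᵢ.
Layer 1: θ = 13.90°; offset = 26.5·tan 13.90° = 6.558 m.
Layer 2: sin θ = 1142·sin 13.9°/605 = 0.4535, θ = 26.97°; offset = 20.7·tan 26.97° = 10.532 m.
Summing the layer offsets gives 17.090 m.

17.1 m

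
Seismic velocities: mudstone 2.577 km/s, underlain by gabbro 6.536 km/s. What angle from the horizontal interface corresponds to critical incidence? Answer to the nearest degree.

67°

At critical incidence the refracted ray runs along the interface (θ₂ = 90°), so sin θ_c = V₁/V₂.
θ_c = arcsin(2.577/6.536) = arcsin 0.3943 = 23.22°.
Measured from the interface: 90° − 23.22° = 66.78°.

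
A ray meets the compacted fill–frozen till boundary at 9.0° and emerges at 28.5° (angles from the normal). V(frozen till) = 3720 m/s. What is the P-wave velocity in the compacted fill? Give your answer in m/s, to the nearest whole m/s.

1220 m/s

Snell's law: sin 9.0°/V₁ = sin 28.5°/V₂.
V₁ = V₂·sin 9.0°/sin 28.5° = 3720 × 0.3278 = 1219.59 m/s.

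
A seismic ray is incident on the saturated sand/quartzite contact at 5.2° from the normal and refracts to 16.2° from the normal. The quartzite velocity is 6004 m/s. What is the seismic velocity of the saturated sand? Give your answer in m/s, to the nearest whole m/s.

sin 5.2° = 0.0906; sin 16.2° = 0.2790.
V₁ = V₂·(sin θ₁/sin θ₂) = 6004·(0.0906/0.2790) = 1950.45 m/s.

1950 m/s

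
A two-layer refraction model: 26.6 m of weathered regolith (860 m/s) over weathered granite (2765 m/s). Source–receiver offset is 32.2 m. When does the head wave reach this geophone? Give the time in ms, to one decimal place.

70.4 ms

t = x/V₂ + 2h·√(V₂²−V₁²)/(V₁V₂).
√(V₂²−V₁²) = √(2765²−860²) = 2627.9 m/s; delay term = 2·26.6·2627.9/(860·2765) = 0.05879 s.
t = 32.2/2765 + 0.05879 = 0.07044 s.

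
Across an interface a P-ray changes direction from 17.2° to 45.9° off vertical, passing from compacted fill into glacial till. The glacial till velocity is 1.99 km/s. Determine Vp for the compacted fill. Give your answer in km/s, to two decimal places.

0.82 km/s

sin 17.2° = 0.2957; sin 45.9° = 0.7181.
V₁ = V₂·(sin θ₁/sin θ₂) = 1.99·(0.2957/0.7181) = 0.82 km/s.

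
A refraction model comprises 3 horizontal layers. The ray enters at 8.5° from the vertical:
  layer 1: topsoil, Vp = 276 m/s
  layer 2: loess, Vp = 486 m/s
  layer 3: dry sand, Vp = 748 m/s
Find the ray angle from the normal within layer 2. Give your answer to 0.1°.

15.1°

Snell's law across each interface conserves sin θ / V, so sin θ_2 = V_2·sin θ₁/V₁.
sin θ_2 = 486 × sin 8.5° / 276 = 0.2603.
θ_2 = 15.09° from the vertical.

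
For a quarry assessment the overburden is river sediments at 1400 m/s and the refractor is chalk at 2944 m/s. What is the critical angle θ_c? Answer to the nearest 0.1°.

28.4°

Critical incidence: sin θ_c = V₁/V₂ = 1400/2944 = 0.4755.
θ_c = arcsin 0.4755 = 28.39°.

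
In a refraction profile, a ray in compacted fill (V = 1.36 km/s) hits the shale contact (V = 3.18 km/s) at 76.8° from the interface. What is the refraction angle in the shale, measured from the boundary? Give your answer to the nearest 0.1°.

Convert to the normal: θ₁ = 90° − 76.8° = 13.2°.
Snell's law: sin θ₂ = (V₂/V₁)·sin θ₁ = (3.18/1.36)·sin 13.2° = 0.5339.
θ₂ = sin⁻¹(0.5339) = 32.27° (from vertical).
From the interface: 90° − 32.27° = 57.73°.

57.7°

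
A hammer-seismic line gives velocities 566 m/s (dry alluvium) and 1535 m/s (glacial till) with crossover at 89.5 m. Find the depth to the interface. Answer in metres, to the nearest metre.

x_cross = 2h·√((V₂+V₁)/(V₂−V₁)) → h = x_cross / (2·√((V₂+V₁)/(V₂−V₁))).
√((V₂+V₁)/(V₂−V₁)) = √((1535+566)/(1535−566)) = 1.4725.
h = 89.5 / (2·1.4725) = 30.39 m.

30 m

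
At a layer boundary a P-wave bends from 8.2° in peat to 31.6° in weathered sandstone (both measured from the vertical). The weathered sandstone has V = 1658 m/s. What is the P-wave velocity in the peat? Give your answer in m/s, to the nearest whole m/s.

sin 8.2° = 0.1426; sin 31.6° = 0.5240.
V₁ = V₂·(sin θ₁/sin θ₂) = 1658·(0.1426/0.5240) = 451.31 m/s.

451 m/s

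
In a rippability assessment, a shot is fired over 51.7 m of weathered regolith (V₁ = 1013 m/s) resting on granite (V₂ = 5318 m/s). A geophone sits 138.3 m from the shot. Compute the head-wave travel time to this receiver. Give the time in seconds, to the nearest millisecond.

0.126 s

t = x/V₂ + 2h·√(V₂²−V₁²)/(V₁V₂).
√(V₂²−V₁²) = √(5318²−1013²) = 5220.6 m/s; delay term = 2·51.7·5220.6/(1013·5318) = 0.10020 s.
t = 138.3/5318 + 0.10020 = 0.12621 s.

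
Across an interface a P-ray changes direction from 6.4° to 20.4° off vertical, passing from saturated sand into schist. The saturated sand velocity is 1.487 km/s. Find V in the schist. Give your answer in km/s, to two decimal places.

sin 6.4° = 0.1115; sin 20.4° = 0.3486.
V₂ = V₁·(sin θ₂/sin θ₁) = 1.487·(0.3486/0.1115) = 4.65 km/s.

4.65 km/s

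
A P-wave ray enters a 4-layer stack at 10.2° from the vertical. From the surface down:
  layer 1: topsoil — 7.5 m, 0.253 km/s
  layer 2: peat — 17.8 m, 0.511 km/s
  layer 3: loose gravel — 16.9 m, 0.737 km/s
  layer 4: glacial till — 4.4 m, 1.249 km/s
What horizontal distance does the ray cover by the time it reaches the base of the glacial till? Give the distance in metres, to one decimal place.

26.3 m

Apply Snell's law at each interface; in layer i the horizontal offset is hᵢ·tan θᵢ.
Layer 1: θ = 10.20°; offset = 7.5·tan 10.20° = 1.349 m.
Layer 2: sin θ = 0.511·sin 10.2°/0.253 = 0.3577, θ = 20.96°; offset = 17.8·tan 20.96° = 6.818 m.
Layer 3: sin θ = 0.737·sin 10.2°/0.253 = 0.5159, θ = 31.05°; offset = 16.9·tan 31.05° = 10.176 m.
Layer 4: sin θ = 1.249·sin 10.2°/0.253 = 0.8742, θ = 60.95°; offset = 4.4·tan 60.95° = 7.923 m.
Total horizontal offset = 26.266 m.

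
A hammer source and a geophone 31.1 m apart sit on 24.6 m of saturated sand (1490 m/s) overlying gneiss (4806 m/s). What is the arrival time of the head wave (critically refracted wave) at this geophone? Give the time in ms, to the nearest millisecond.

38 ms

t = x/V₂ + 2h·√(V₂²−V₁²)/(V₁V₂).
√(V₂²−V₁²) = √(4806²−1490²) = 4569.2 m/s; delay term = 2·24.6·4569.2/(1490·4806) = 0.03139 s.
t = 31.1/4806 + 0.03139 = 0.03786 s.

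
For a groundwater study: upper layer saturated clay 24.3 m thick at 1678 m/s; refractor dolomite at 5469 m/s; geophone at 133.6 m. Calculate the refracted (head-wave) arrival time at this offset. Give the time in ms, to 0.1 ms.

52.0 ms

t = x/V₂ + 2h·√(V₂²−V₁²)/(V₁V₂).
√(V₂²−V₁²) = √(5469²−1678²) = 5205.2 m/s; delay term = 2·24.3·5205.2/(1678·5469) = 0.02757 s.
t = 133.6/5469 + 0.02757 = 0.05199 s.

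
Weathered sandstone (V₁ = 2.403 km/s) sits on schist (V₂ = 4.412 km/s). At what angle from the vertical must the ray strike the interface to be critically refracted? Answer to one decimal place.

Critical incidence: sin θ_c = V₁/V₂ = 2.403/4.412 = 0.5447.
θ_c = arcsin 0.5447 = 33.00°.

33.0°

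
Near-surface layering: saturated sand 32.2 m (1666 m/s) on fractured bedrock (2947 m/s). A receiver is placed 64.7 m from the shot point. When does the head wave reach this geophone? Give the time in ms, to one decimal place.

θ_c = arcsin(V₁/V₂) = arcsin(1666/2947) = 34.42°, cos θ_c = 0.8249.
Intercept time tᵢ = 2h cos θ_c / V₁ = 2·32.2·0.8249/1666 = 0.03189 s.
t = x/V₂ + tᵢ = 64.7/2947 + 0.03189 = 0.05384 s.

53.8 ms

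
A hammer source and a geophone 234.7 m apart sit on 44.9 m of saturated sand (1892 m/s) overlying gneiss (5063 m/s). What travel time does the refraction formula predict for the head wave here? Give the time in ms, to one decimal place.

θ_c = arcsin(V₁/V₂) = arcsin(1892/5063) = 21.94°, cos θ_c = 0.9276.
Intercept time tᵢ = 2h cos θ_c / V₁ = 2·44.9·0.9276/1892 = 0.04402 s.
t = x/V₂ + tᵢ = 234.7/5063 + 0.04402 = 0.09038 s.

90.4 ms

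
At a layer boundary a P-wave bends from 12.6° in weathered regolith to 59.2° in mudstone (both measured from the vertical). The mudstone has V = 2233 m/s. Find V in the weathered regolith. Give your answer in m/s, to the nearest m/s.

567 m/s

Snell's law: sin 12.6°/V₁ = sin 59.2°/V₂.
V₁ = V₂·sin 12.6°/sin 59.2° = 2233 × 0.2540 = 567.10 m/s.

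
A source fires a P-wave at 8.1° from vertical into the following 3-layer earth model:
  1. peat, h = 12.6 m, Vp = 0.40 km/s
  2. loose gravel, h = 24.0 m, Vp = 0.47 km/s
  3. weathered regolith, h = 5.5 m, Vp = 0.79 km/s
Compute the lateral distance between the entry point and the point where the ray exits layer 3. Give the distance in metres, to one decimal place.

p = sin θ₁/V₁ = sin 8.1°/0.40 = 3.5225e-01 s/km is conserved through the stack.
Layer 1: θ = 8.10°; offset = 12.6·tan 8.10° = 1.793 m.
Layer 2: sin θ = p·0.47 = 0.1656 → θ = 9.53°; offset = 24.0·tan 9.53° = 4.029 m.
Layer 3: sin θ = p·0.79 = 0.2783 → θ = 16.16°; offset = 5.5·tan 16.16° = 1.593 m.
Total horizontal offset = 7.416 m.

7.4 m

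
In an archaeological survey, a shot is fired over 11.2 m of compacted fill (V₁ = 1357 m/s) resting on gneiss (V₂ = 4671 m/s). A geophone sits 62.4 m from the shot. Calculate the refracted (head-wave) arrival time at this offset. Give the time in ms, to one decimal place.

t = x/V₂ + 2h·√(V₂²−V₁²)/(V₁V₂).
√(V₂²−V₁²) = √(4671²−1357²) = 4469.5 m/s; delay term = 2·11.2·4469.5/(1357·4671) = 0.01580 s.
t = 62.4/4671 + 0.01580 = 0.02915 s.

29.2 ms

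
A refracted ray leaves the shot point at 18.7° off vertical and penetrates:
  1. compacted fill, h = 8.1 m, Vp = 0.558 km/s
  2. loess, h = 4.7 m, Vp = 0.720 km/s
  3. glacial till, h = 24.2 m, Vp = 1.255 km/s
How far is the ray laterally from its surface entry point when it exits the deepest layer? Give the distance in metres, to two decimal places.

30.06 m

Ray parameter p = sin 18.7° / 0.558 km/s = 5.7458e-01 s/km.
Layer 1: θ = 18.70°; offset = 8.1·tan 18.70° = 2.7417 m.
Layer 2: sin θ = p·0.720 = 0.4137 → θ = 24.44°; offset = 4.7·tan 24.44° = 2.1357 m.
Layer 3: sin θ = p·1.255 = 0.7211 → θ = 46.14°; offset = 24.2·tan 46.14° = 25.1868 m.
Σ offsets = 30.0642 m.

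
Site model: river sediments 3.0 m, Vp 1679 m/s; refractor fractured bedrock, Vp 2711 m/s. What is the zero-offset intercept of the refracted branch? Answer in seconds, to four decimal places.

tᵢ = 2h·√(V₂²−V₁²)/(V₁V₂).
√(V₂²−V₁²) = √(2711²−1679²) = 2128.5 m/s.
tᵢ = 2·3.0·2128.5/(1679·2711) = 0.00281 s.

0.0028 s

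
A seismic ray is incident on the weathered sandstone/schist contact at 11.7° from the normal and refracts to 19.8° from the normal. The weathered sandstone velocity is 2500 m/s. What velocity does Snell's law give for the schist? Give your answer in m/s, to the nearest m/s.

Snell's law: sin 11.7°/V₁ = sin 19.8°/V₂.
V₂ = V₁·sin 19.8°/sin 11.7° = 2500 × 1.6704 = 4176.02 m/s.

4176 m/s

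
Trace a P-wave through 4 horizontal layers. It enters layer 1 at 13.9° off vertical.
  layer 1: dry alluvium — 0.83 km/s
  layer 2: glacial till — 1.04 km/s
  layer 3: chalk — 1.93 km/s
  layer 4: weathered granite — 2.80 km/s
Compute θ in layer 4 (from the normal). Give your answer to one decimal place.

54.1°

Snell's law across each interface conserves sin θ / V, so sin θ_4 = V_4·sin θ₁/V₁.
sin θ_4 = 2.80 × sin 13.9° / 0.83 = 0.8104.
θ_4 = arcsin 0.8104 = 54.14°.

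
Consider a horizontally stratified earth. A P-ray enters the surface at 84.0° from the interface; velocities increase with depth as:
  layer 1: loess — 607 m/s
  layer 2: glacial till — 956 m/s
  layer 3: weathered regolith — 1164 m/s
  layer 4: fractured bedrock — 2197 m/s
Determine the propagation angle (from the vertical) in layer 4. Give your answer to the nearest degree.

From the normal: θ₁ = 90° − 84.0° = 6.0°.
Ray parameter p = sin 6.0° / 607 = 1.7221e-04 s/m.
sin θ_4 = p·V_4 = 1.7221e-04 × 2197 = 0.3783.
θ_4 = 22.23° from the vertical.

22°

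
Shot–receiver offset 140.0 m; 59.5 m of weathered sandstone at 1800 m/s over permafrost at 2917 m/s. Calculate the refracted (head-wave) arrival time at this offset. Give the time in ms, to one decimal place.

t = x/V₂ + 2h·√(V₂²−V₁²)/(V₁V₂).
√(V₂²−V₁²) = √(2917²−1800²) = 2295.4 m/s; delay term = 2·59.5·2295.4/(1800·2917) = 0.05202 s.
t = 140.0/2917 + 0.05202 = 0.10002 s.

100.0 ms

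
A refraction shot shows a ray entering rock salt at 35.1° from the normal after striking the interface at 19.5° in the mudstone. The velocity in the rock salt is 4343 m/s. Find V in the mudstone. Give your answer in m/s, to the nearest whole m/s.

sin 19.5° = 0.3338; sin 35.1° = 0.5750.
V₁ = V₂·(sin θ₁/sin θ₂) = 4343·(0.3338/0.5750) = 2521.23 m/s.

2521 m/s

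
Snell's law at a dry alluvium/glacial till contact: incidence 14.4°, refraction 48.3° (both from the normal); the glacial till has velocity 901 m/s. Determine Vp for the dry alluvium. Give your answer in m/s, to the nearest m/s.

sin 14.4° = 0.2487; sin 48.3° = 0.7466.
V₁ = V₂·(sin θ₁/sin θ₂) = 901·(0.2487/0.7466) = 300.10 m/s.

300 m/s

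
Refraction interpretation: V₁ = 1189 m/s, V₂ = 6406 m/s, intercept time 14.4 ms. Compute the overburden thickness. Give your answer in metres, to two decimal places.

θ_c = arcsin(1189/6406) = 10.70°; cos θ_c = 0.9826.
tᵢ = 2h cos θ_c/V₁ ⇒ h = tᵢ·V₁/(2 cos θ_c) = 0.0144·1189/(2·0.9826) = 8.71 m.

8.71 m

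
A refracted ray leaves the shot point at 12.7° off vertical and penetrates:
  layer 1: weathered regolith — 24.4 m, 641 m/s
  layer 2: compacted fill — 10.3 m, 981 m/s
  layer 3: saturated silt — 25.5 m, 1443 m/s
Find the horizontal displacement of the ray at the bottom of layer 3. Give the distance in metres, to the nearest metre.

24 m

Apply Snell's law at each interface; in layer i the horizontal offset is hᵢ·tan θᵢ.
Layer 1: θ = 12.70°; offset = 24.4·tan 12.70° = 5.499 m.
Layer 2: sin θ = 981·sin 12.7°/641 = 0.3365, θ = 19.66°; offset = 10.3·tan 19.66° = 3.680 m.
Layer 3: sin θ = 1443·sin 12.7°/641 = 0.4949, θ = 29.66°; offset = 25.5·tan 29.66° = 14.524 m.
Σ offsets = 23.702 m.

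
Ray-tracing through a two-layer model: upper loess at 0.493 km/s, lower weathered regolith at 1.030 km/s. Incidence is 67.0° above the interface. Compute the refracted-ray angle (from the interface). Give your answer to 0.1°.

35.3°

Convert to the normal: θ₁ = 90° − 67.0° = 23.0°.
sin θ₁/V₁ = sin θ₂/V₂ ⇒ sin θ₂ = 1.030·sin 23.0°/0.493 = 1.030·0.3907/0.493 = 0.8163.
θ₂ = arcsin 0.8163 = 54.72° from the normal.
From the interface: 90° − 54.72° = 35.28°.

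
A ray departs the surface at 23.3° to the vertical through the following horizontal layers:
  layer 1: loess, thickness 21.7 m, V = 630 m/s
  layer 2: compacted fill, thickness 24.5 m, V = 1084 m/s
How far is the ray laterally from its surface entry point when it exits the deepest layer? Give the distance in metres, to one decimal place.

Apply Snell's law at each interface; in layer i the horizontal offset is hᵢ·tan θᵢ.
Layer 1: θ = 23.30°; offset = 21.7·tan 23.30° = 9.345 m.
Layer 2: sin θ = 1084·sin 23.3°/630 = 0.6806, θ = 42.89°; offset = 24.5·tan 42.89° = 22.759 m.
Total horizontal offset = 32.104 m.

32.1 m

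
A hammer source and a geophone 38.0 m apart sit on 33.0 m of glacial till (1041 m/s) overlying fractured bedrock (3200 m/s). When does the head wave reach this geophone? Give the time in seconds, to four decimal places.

t = x/V₂ + 2h·√(V₂²−V₁²)/(V₁V₂).
√(V₂²−V₁²) = √(3200²−1041²) = 3025.9 m/s; delay term = 2·33.0·3025.9/(1041·3200) = 0.05995 s.
t = 38.0/3200 + 0.05995 = 0.07183 s.

0.0718 s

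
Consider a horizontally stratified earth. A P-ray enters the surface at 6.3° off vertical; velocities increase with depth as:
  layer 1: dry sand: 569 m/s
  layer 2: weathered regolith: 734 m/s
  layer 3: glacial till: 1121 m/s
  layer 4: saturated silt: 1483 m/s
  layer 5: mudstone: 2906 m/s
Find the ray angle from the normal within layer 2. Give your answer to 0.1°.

8.1°

Snell's law across each interface conserves sin θ / V, so sin θ_2 = V_2·sin θ₁/V₁.
sin θ_2 = 734 × sin 6.3° / 569 = 0.1416.
θ_2 = arcsin 0.1416 = 8.14°.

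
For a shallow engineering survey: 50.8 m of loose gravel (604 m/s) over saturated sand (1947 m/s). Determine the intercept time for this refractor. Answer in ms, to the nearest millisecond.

θ_c = arcsin(V₁/V₂) = arcsin(604/1947) = 18.07°; cos θ_c = 0.9507.
tᵢ = 2h·cos θ_c / V₁ = 2·50.8·0.9507 / 604 = 0.15991 s.

160 ms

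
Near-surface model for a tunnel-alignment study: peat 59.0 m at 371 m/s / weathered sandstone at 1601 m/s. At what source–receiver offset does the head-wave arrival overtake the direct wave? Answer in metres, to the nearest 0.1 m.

θ_c = arcsin(371/1601) = 13.40°, so cos θ_c = 0.9728 and tᵢ = 2h cos θ_c/V₁ = 0.3094 s.
At crossover x/V₁ = x/V₂ + tᵢ ⇒ x = tᵢ/(1/V₁ − 1/V₂) = 0.30940/(2.6954e-03 − 6.2461e-04) = 149.41 m.

149.4 m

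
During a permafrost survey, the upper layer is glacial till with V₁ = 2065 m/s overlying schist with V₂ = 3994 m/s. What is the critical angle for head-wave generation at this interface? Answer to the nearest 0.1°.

31.1°

At critical incidence the refracted ray runs along the interface (θ₂ = 90°), so sin θ_c = V₁/V₂.
θ_c = arcsin(2065/3994) = arcsin 0.5170 = 31.13°.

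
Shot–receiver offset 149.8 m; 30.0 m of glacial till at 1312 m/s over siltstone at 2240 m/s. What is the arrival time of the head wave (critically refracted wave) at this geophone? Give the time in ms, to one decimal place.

103.9 ms

θ_c = arcsin(V₁/V₂) = arcsin(1312/2240) = 35.85°, cos θ_c = 0.8105.
Intercept time tᵢ = 2h cos θ_c / V₁ = 2·30.0·0.8105/1312 = 0.03707 s.
t = x/V₂ + tᵢ = 149.8/2240 + 0.03707 = 0.10394 s.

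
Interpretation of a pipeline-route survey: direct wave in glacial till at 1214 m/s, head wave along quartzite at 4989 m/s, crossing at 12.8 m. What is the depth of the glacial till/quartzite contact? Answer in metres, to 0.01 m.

4.99 m

x_cross = 2h·√((V₂+V₁)/(V₂−V₁)) → h = x_cross / (2·√((V₂+V₁)/(V₂−V₁))).
√((V₂+V₁)/(V₂−V₁)) = √((4989+1214)/(4989−1214)) = 1.2819.
h = 12.8 / (2·1.2819) = 4.99 m.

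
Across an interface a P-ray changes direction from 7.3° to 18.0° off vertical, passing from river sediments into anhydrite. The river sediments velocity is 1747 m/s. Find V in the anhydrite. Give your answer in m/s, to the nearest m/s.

Snell's law: sin 7.3°/V₁ = sin 18.0°/V₂.
V₂ = V₁·sin 18.0°/sin 7.3° = 1747 × 2.4320 = 4248.65 m/s.

4249 m/s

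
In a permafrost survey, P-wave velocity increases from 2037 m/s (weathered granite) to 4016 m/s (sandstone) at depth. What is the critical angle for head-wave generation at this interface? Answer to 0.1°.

Critical incidence: sin θ_c = V₁/V₂ = 2037/4016 = 0.5072.
θ_c = arcsin 0.5072 = 30.48°.

30.5°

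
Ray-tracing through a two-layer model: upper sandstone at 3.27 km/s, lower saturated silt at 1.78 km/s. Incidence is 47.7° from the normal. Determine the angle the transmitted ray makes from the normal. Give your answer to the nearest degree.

24°

Snell's law: sin θ₂ = (V₂/V₁)·sin θ₁ = (1.78/3.27)·sin 47.7° = 0.4026.
θ₂ = sin⁻¹(0.4026) = 23.74° (from vertical).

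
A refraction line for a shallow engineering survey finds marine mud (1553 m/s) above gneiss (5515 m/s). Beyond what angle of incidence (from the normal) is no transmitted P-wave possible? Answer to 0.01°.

At critical incidence the refracted ray runs along the interface (θ₂ = 90°), so sin θ_c = V₁/V₂.
θ_c = arcsin(1553/5515) = arcsin 0.2816 = 16.36°.

16.36°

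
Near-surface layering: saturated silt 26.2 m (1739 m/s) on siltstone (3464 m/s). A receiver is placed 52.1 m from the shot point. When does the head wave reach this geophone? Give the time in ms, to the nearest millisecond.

θ_c = arcsin(V₁/V₂) = arcsin(1739/3464) = 30.13°, cos θ_c = 0.8649.
Intercept time tᵢ = 2h cos θ_c / V₁ = 2·26.2·0.8649/1739 = 0.02606 s.
t = x/V₂ + tᵢ = 52.1/3464 + 0.02606 = 0.04110 s.

41 ms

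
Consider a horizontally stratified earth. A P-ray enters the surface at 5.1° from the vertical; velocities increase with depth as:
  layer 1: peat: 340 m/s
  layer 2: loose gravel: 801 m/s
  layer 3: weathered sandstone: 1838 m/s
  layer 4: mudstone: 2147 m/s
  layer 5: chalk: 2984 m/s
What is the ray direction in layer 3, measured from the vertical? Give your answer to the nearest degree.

29°

Ray parameter p = sin 5.1° / 340 = 2.6145e-04 s/m.
sin θ_3 = p·V_3 = 2.6145e-04 × 1838 = 0.4806.
θ_3 = arcsin 0.4806 = 28.72°.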